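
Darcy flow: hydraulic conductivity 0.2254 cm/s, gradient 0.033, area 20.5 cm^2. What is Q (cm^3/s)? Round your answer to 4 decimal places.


Step 1: Apply Darcy's law: Q = K * i * A
Step 2: Q = 0.2254 * 0.033 * 20.5
Step 3: Q = 0.1525 cm^3/s

0.1525


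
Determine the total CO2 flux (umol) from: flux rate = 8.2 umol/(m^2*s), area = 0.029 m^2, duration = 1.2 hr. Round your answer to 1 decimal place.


Step 1: Convert time to seconds: 1.2 hr * 3600 = 4320.0 s
Step 2: Total = flux * area * time_s
Step 3: Total = 8.2 * 0.029 * 4320.0
Step 4: Total = 1027.3 umol

1027.3


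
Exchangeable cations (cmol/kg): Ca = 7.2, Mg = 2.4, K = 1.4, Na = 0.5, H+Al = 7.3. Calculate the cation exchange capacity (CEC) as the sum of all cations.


Step 1: CEC = Ca + Mg + K + Na + (H+Al)
Step 2: CEC = 7.2 + 2.4 + 1.4 + 0.5 + 7.3
Step 3: CEC = 18.8 cmol/kg

18.8


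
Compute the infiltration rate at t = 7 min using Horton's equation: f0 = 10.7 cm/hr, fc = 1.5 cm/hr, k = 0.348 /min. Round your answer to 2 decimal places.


Step 1: f = fc + (f0 - fc) * exp(-k * t)
Step 2: exp(-0.348 * 7) = 0.08751
Step 3: f = 1.5 + (10.7 - 1.5) * 0.08751
Step 4: f = 1.5 + 9.2 * 0.08751
Step 5: f = 2.31 cm/hr

2.31


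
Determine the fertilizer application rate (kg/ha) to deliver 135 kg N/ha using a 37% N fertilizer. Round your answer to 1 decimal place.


Step 1: Fertilizer rate = target N / (N content / 100)
Step 2: Rate = 135 / (37 / 100)
Step 3: Rate = 135 / 0.37
Step 4: Rate = 364.9 kg/ha

364.9


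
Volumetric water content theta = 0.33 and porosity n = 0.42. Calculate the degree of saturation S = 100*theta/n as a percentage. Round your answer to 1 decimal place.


Step 1: S = 100 * theta_v / n
Step 2: S = 100 * 0.33 / 0.42
Step 3: S = 78.6%

78.6


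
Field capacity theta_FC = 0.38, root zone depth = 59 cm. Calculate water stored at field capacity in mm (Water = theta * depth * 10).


Step 1: Water (mm) = theta_FC * depth (cm) * 10
Step 2: Water = 0.38 * 59 * 10
Step 3: Water = 224.2 mm

224.2


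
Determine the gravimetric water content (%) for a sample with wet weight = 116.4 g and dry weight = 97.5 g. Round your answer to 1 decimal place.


Step 1: Water mass = wet - dry = 116.4 - 97.5 = 18.9 g
Step 2: w = 100 * water mass / dry mass
Step 3: w = 100 * 18.9 / 97.5 = 19.4%

19.4


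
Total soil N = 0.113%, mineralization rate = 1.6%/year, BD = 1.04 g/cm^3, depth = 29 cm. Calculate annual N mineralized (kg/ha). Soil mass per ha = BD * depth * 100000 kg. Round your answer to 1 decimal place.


Step 1: Soil mass per ha = BD * depth * 100000 = 1.04 * 29 * 100000 = 3016000 kg
Step 2: Total N pool = soil mass * N%/100 = 3016000 * 0.113/100 = 3408.08 kg/ha
Step 3: N mineralized = N pool * rate%/100 = 3408.08 * 1.6/100 = 54.5 kg/ha/yr

54.5


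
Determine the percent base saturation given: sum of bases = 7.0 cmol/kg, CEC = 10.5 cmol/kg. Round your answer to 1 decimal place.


Step 1: BS = 100 * (sum of bases) / CEC
Step 2: BS = 100 * 7.0 / 10.5
Step 3: BS = 66.7%

66.7


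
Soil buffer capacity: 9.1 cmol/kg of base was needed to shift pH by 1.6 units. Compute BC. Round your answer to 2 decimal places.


Step 1: BC = change in base / change in pH
Step 2: BC = 9.1 / 1.6
Step 3: BC = 5.69 cmol/(kg*pH unit)

5.69


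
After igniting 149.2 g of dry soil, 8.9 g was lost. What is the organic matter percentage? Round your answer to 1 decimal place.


Step 1: OM% = 100 * LOI / sample mass
Step 2: OM = 100 * 8.9 / 149.2
Step 3: OM = 6.0%

6.0


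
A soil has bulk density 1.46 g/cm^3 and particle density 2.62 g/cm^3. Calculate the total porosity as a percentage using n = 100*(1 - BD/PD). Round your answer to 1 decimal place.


Step 1: Formula: n = 100 * (1 - BD / PD)
Step 2: n = 100 * (1 - 1.46 / 2.62)
Step 3: n = 100 * (1 - 0.55725)
Step 4: n = 44.3%

44.3


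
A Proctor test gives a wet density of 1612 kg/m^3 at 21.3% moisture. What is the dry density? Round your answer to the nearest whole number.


Step 1: Dry density = wet density / (1 + w/100)
Step 2: Dry density = 1612 / (1 + 21.3/100)
Step 3: Dry density = 1612 / 1.213
Step 4: Dry density = 1329 kg/m^3

1329


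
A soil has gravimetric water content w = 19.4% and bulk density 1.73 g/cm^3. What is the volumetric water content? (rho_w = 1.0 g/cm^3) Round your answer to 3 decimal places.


Step 1: theta = (w / 100) * BD / rho_w
Step 2: theta = (19.4 / 100) * 1.73 / 1.0
Step 3: theta = 0.194 * 1.73
Step 4: theta = 0.336

0.336


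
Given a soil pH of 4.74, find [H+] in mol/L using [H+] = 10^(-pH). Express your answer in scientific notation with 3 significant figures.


Step 1: [H+] = 10^(-pH)
Step 2: [H+] = 10^(-4.74)
Step 3: [H+] = 1.82e-05 mol/L

1.82e-05


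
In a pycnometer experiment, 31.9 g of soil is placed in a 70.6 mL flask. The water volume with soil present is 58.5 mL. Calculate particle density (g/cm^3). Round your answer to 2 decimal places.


Step 1: Volume of solids = flask volume - water volume with soil
Step 2: V_solids = 70.6 - 58.5 = 12.1 mL
Step 3: Particle density = mass / V_solids = 31.9 / 12.1 = 2.64 g/cm^3

2.64


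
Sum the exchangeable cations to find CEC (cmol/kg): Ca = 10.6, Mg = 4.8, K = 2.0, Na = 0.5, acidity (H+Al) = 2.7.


Step 1: CEC = Ca + Mg + K + Na + (H+Al)
Step 2: CEC = 10.6 + 4.8 + 2.0 + 0.5 + 2.7
Step 3: CEC = 20.6 cmol/kg

20.6


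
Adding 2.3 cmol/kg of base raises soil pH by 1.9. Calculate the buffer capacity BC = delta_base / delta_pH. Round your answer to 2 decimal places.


Step 1: BC = change in base / change in pH
Step 2: BC = 2.3 / 1.9
Step 3: BC = 1.21 cmol/(kg*pH unit)

1.21


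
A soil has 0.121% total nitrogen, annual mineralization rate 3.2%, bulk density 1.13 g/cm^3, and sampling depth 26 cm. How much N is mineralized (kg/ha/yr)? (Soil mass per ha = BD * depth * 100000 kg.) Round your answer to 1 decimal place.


Step 1: Soil mass per ha = BD * depth * 100000 = 1.13 * 26 * 100000 = 2938000 kg
Step 2: Total N pool = soil mass * N%/100 = 2938000 * 0.121/100 = 3554.98 kg/ha
Step 3: N mineralized = N pool * rate%/100 = 3554.98 * 3.2/100 = 113.8 kg/ha/yr

113.8


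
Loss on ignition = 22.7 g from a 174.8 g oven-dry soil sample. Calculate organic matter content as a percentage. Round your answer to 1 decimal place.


Step 1: OM% = 100 * LOI / sample mass
Step 2: OM = 100 * 22.7 / 174.8
Step 3: OM = 13.0%

13.0


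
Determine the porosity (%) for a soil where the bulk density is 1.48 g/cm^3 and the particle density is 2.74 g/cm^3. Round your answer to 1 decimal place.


Step 1: Formula: n = 100 * (1 - BD / PD)
Step 2: n = 100 * (1 - 1.48 / 2.74)
Step 3: n = 100 * (1 - 0.54015)
Step 4: n = 46.0%

46.0


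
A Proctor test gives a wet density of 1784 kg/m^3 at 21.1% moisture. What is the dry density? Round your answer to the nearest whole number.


Step 1: Dry density = wet density / (1 + w/100)
Step 2: Dry density = 1784 / (1 + 21.1/100)
Step 3: Dry density = 1784 / 1.211
Step 4: Dry density = 1473 kg/m^3

1473


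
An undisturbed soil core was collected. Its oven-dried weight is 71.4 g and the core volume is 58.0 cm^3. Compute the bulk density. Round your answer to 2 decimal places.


Step 1: Identify the formula: BD = dry mass / volume
Step 2: Substitute values: BD = 71.4 / 58.0
Step 3: BD = 1.23 g/cm^3

1.23


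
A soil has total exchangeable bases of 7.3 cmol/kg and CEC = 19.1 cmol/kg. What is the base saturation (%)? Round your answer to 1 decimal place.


Step 1: BS = 100 * (sum of bases) / CEC
Step 2: BS = 100 * 7.3 / 19.1
Step 3: BS = 38.2%

38.2


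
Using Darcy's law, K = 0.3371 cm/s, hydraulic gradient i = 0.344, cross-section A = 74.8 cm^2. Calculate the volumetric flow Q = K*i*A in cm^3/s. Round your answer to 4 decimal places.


Step 1: Apply Darcy's law: Q = K * i * A
Step 2: Q = 0.3371 * 0.344 * 74.8
Step 3: Q = 8.674 cm^3/s

8.674


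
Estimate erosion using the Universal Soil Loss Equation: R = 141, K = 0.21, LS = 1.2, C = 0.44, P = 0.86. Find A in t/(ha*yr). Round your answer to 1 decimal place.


Step 1: A = R * K * LS * C * P
Step 2: R * K = 141 * 0.21 = 29.61
Step 3: (R*K) * LS = 29.61 * 1.2 = 35.532
Step 4: * C * P = 35.532 * 0.44 * 0.86 = 13.4
Step 5: A = 13.4 t/(ha*yr)

13.4


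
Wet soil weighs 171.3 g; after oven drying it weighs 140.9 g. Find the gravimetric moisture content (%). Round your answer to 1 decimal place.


Step 1: Water mass = wet - dry = 171.3 - 140.9 = 30.4 g
Step 2: w = 100 * water mass / dry mass
Step 3: w = 100 * 30.4 / 140.9 = 21.6%

21.6


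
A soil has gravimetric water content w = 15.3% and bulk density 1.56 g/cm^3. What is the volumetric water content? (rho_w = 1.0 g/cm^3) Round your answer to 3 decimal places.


Step 1: theta = (w / 100) * BD / rho_w
Step 2: theta = (15.3 / 100) * 1.56 / 1.0
Step 3: theta = 0.153 * 1.56
Step 4: theta = 0.239

0.239


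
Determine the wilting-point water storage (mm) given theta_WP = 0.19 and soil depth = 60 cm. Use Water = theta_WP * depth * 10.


Step 1: Water (mm) = theta_WP * depth * 10
Step 2: Water = 0.19 * 60 * 10
Step 3: Water = 114.0 mm

114.0


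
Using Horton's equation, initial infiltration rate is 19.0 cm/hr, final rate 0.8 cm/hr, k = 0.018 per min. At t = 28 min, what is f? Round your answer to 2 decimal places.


Step 1: f = fc + (f0 - fc) * exp(-k * t)
Step 2: exp(-0.018 * 28) = 0.604109
Step 3: f = 0.8 + (19.0 - 0.8) * 0.604109
Step 4: f = 0.8 + 18.2 * 0.604109
Step 5: f = 11.79 cm/hr

11.79


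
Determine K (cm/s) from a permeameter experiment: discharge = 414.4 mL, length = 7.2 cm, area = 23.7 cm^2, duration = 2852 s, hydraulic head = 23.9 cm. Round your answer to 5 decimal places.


Step 1: K = Q * L / (A * t * h)
Step 2: Numerator = 414.4 * 7.2 = 2983.68
Step 3: Denominator = 23.7 * 2852 * 23.9 = 1615458.36
Step 4: K = 2983.68 / 1615458.36 = 0.00185 cm/s

0.00185


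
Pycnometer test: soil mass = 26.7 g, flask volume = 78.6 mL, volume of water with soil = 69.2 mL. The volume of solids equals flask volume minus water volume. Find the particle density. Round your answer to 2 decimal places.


Step 1: Volume of solids = flask volume - water volume with soil
Step 2: V_solids = 78.6 - 69.2 = 9.4 mL
Step 3: Particle density = mass / V_solids = 26.7 / 9.4 = 2.84 g/cm^3

2.84


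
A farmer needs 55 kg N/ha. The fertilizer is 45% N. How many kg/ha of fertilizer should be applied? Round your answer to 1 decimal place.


Step 1: Fertilizer rate = target N / (N content / 100)
Step 2: Rate = 55 / (45 / 100)
Step 3: Rate = 55 / 0.45
Step 4: Rate = 122.2 kg/ha

122.2


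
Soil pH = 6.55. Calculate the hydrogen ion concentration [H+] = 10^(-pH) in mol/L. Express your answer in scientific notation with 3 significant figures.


Step 1: [H+] = 10^(-pH)
Step 2: [H+] = 10^(-6.55)
Step 3: [H+] = 2.82e-07 mol/L

2.82e-07


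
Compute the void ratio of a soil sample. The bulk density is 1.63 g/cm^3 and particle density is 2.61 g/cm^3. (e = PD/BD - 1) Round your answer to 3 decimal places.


Step 1: e = PD / BD - 1
Step 2: e = 2.61 / 1.63 - 1
Step 3: e = 1.60123 - 1
Step 4: e = 0.601

0.601


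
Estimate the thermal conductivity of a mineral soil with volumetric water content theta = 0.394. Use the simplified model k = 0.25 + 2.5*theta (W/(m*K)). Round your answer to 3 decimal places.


Step 1: k = 0.25 + 2.5 * theta
Step 2: k = 0.25 + 2.5 * 0.394
Step 3: k = 0.25 + 0.985
Step 4: k = 1.235 W/(m*K)

1.235


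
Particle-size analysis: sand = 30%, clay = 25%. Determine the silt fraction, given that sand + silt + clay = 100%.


Step 1: sand + silt + clay = 100%
Step 2: silt = 100 - sand - clay
Step 3: silt = 100 - 30 - 25
Step 4: silt = 45%

45


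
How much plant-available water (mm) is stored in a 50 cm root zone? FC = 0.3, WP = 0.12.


Step 1: Available water = (FC - WP) * depth * 10
Step 2: AW = (0.3 - 0.12) * 50 * 10
Step 3: AW = 0.18 * 50 * 10
Step 4: AW = 90.0 mm

90.0


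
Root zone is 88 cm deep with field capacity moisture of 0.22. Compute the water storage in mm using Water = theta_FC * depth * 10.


Step 1: Water (mm) = theta_FC * depth (cm) * 10
Step 2: Water = 0.22 * 88 * 10
Step 3: Water = 193.6 mm

193.6


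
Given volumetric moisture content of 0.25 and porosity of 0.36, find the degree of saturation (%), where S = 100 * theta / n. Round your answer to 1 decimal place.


Step 1: S = 100 * theta_v / n
Step 2: S = 100 * 0.25 / 0.36
Step 3: S = 69.4%

69.4


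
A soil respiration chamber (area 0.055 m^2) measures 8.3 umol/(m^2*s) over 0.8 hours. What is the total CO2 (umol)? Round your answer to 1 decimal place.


Step 1: Convert time to seconds: 0.8 hr * 3600 = 2880.0 s
Step 2: Total = flux * area * time_s
Step 3: Total = 8.3 * 0.055 * 2880.0
Step 4: Total = 1314.7 umol

1314.7


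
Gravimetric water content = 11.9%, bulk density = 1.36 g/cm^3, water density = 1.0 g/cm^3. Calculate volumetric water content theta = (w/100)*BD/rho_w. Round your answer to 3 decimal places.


Step 1: theta = (w / 100) * BD / rho_w
Step 2: theta = (11.9 / 100) * 1.36 / 1.0
Step 3: theta = 0.119 * 1.36
Step 4: theta = 0.162

0.162


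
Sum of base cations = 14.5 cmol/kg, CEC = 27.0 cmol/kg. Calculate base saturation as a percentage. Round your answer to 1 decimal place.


Step 1: BS = 100 * (sum of bases) / CEC
Step 2: BS = 100 * 14.5 / 27.0
Step 3: BS = 53.7%

53.7


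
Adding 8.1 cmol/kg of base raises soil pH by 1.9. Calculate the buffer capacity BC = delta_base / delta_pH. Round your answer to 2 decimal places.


Step 1: BC = change in base / change in pH
Step 2: BC = 8.1 / 1.9
Step 3: BC = 4.26 cmol/(kg*pH unit)

4.26


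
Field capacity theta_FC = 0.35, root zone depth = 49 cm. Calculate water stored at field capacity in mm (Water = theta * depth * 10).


Step 1: Water (mm) = theta_FC * depth (cm) * 10
Step 2: Water = 0.35 * 49 * 10
Step 3: Water = 171.5 mm

171.5


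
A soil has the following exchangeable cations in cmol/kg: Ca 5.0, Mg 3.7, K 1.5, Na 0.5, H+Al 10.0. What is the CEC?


Step 1: CEC = Ca + Mg + K + Na + (H+Al)
Step 2: CEC = 5.0 + 3.7 + 1.5 + 0.5 + 10.0
Step 3: CEC = 20.7 cmol/kg

20.7


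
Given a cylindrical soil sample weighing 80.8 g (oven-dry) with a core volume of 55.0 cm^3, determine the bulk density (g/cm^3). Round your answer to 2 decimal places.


Step 1: Identify the formula: BD = dry mass / volume
Step 2: Substitute values: BD = 80.8 / 55.0
Step 3: BD = 1.47 g/cm^3

1.47


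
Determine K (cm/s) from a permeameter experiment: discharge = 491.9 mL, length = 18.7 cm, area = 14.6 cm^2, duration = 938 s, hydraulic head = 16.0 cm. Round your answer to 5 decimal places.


Step 1: K = Q * L / (A * t * h)
Step 2: Numerator = 491.9 * 18.7 = 9198.53
Step 3: Denominator = 14.6 * 938 * 16.0 = 219116.8
Step 4: K = 9198.53 / 219116.8 = 0.04198 cm/s

0.04198


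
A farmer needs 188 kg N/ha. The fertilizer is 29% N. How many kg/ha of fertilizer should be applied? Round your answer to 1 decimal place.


Step 1: Fertilizer rate = target N / (N content / 100)
Step 2: Rate = 188 / (29 / 100)
Step 3: Rate = 188 / 0.29
Step 4: Rate = 648.3 kg/ha

648.3


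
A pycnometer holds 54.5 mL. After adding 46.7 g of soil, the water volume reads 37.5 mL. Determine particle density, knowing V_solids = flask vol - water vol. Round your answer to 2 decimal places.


Step 1: Volume of solids = flask volume - water volume with soil
Step 2: V_solids = 54.5 - 37.5 = 17.0 mL
Step 3: Particle density = mass / V_solids = 46.7 / 17.0 = 2.75 g/cm^3

2.75


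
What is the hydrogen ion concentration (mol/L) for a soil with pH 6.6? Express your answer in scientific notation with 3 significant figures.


Step 1: [H+] = 10^(-pH)
Step 2: [H+] = 10^(-6.6)
Step 3: [H+] = 2.51e-07 mol/L

2.51e-07


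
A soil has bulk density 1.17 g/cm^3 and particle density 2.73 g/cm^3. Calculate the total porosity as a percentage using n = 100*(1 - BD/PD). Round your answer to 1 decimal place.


Step 1: Formula: n = 100 * (1 - BD / PD)
Step 2: n = 100 * (1 - 1.17 / 2.73)
Step 3: n = 100 * (1 - 0.42857)
Step 4: n = 57.1%

57.1


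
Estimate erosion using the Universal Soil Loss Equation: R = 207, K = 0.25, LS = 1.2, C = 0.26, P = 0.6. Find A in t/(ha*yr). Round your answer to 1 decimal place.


Step 1: A = R * K * LS * C * P
Step 2: R * K = 207 * 0.25 = 51.75
Step 3: (R*K) * LS = 51.75 * 1.2 = 62.1
Step 4: * C * P = 62.1 * 0.26 * 0.6 = 9.7
Step 5: A = 9.7 t/(ha*yr)

9.7


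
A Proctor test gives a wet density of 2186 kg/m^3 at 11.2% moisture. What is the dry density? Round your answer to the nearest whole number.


Step 1: Dry density = wet density / (1 + w/100)
Step 2: Dry density = 2186 / (1 + 11.2/100)
Step 3: Dry density = 2186 / 1.112
Step 4: Dry density = 1966 kg/m^3

1966


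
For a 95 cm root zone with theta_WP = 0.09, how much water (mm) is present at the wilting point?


Step 1: Water (mm) = theta_WP * depth * 10
Step 2: Water = 0.09 * 95 * 10
Step 3: Water = 85.5 mm

85.5


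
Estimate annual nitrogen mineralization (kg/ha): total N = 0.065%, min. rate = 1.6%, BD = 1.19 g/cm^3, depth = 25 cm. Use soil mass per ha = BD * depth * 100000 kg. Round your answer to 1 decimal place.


Step 1: Soil mass per ha = BD * depth * 100000 = 1.19 * 25 * 100000 = 2975000 kg
Step 2: Total N pool = soil mass * N%/100 = 2975000 * 0.065/100 = 1933.75 kg/ha
Step 3: N mineralized = N pool * rate%/100 = 1933.75 * 1.6/100 = 30.9 kg/ha/yr

30.9


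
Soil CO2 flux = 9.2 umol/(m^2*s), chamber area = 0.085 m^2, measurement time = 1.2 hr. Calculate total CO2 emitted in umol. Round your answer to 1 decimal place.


Step 1: Convert time to seconds: 1.2 hr * 3600 = 4320.0 s
Step 2: Total = flux * area * time_s
Step 3: Total = 9.2 * 0.085 * 4320.0
Step 4: Total = 3378.2 umol

3378.2


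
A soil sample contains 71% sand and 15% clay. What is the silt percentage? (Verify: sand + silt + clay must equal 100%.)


Step 1: sand + silt + clay = 100%
Step 2: silt = 100 - sand - clay
Step 3: silt = 100 - 71 - 15
Step 4: silt = 14%

14


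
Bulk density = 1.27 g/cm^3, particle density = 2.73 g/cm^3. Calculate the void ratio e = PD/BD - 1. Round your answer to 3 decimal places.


Step 1: e = PD / BD - 1
Step 2: e = 2.73 / 1.27 - 1
Step 3: e = 2.14961 - 1
Step 4: e = 1.15

1.15


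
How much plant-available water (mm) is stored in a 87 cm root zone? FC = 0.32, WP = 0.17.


Step 1: Available water = (FC - WP) * depth * 10
Step 2: AW = (0.32 - 0.17) * 87 * 10
Step 3: AW = 0.15 * 87 * 10
Step 4: AW = 130.5 mm

130.5


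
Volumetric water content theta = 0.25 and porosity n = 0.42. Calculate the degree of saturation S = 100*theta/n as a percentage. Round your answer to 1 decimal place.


Step 1: S = 100 * theta_v / n
Step 2: S = 100 * 0.25 / 0.42
Step 3: S = 59.5%

59.5


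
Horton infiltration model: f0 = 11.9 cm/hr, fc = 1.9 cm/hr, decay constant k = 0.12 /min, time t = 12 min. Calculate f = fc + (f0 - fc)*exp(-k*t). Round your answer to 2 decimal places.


Step 1: f = fc + (f0 - fc) * exp(-k * t)
Step 2: exp(-0.12 * 12) = 0.236928
Step 3: f = 1.9 + (11.9 - 1.9) * 0.236928
Step 4: f = 1.9 + 10.0 * 0.236928
Step 5: f = 4.27 cm/hr

4.27


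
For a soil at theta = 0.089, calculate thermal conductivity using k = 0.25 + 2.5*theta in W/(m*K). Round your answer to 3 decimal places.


Step 1: k = 0.25 + 2.5 * theta
Step 2: k = 0.25 + 2.5 * 0.089
Step 3: k = 0.25 + 0.223
Step 4: k = 0.473 W/(m*K)

0.473


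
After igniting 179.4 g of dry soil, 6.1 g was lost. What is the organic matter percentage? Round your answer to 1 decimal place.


Step 1: OM% = 100 * LOI / sample mass
Step 2: OM = 100 * 6.1 / 179.4
Step 3: OM = 3.4%

3.4


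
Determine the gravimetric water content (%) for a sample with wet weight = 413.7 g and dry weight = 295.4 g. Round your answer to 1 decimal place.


Step 1: Water mass = wet - dry = 413.7 - 295.4 = 118.3 g
Step 2: w = 100 * water mass / dry mass
Step 3: w = 100 * 118.3 / 295.4 = 40.0%

40.0


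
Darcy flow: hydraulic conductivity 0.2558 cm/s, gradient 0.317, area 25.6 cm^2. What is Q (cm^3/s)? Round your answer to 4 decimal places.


Step 1: Apply Darcy's law: Q = K * i * A
Step 2: Q = 0.2558 * 0.317 * 25.6
Step 3: Q = 2.0759 cm^3/s

2.0759


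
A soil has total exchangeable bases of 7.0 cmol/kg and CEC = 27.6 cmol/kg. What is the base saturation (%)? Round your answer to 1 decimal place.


Step 1: BS = 100 * (sum of bases) / CEC
Step 2: BS = 100 * 7.0 / 27.6
Step 3: BS = 25.4%

25.4


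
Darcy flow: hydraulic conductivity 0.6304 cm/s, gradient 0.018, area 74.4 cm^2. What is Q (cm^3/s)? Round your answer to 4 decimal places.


Step 1: Apply Darcy's law: Q = K * i * A
Step 2: Q = 0.6304 * 0.018 * 74.4
Step 3: Q = 0.8442 cm^3/s

0.8442


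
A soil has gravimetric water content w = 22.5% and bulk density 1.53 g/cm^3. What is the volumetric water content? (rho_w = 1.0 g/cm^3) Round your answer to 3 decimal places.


Step 1: theta = (w / 100) * BD / rho_w
Step 2: theta = (22.5 / 100) * 1.53 / 1.0
Step 3: theta = 0.225 * 1.53
Step 4: theta = 0.344

0.344


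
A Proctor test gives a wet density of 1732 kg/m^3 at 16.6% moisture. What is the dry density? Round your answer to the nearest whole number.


Step 1: Dry density = wet density / (1 + w/100)
Step 2: Dry density = 1732 / (1 + 16.6/100)
Step 3: Dry density = 1732 / 1.166
Step 4: Dry density = 1485 kg/m^3

1485


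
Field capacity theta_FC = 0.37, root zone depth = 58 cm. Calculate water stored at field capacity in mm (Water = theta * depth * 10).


Step 1: Water (mm) = theta_FC * depth (cm) * 10
Step 2: Water = 0.37 * 58 * 10
Step 3: Water = 214.6 mm

214.6


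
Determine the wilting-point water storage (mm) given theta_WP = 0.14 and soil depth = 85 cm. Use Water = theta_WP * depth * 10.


Step 1: Water (mm) = theta_WP * depth * 10
Step 2: Water = 0.14 * 85 * 10
Step 3: Water = 119.0 mm

119.0


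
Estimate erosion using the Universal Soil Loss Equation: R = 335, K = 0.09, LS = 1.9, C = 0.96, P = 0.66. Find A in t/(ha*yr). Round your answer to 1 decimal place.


Step 1: A = R * K * LS * C * P
Step 2: R * K = 335 * 0.09 = 30.15
Step 3: (R*K) * LS = 30.15 * 1.9 = 57.285
Step 4: * C * P = 57.285 * 0.96 * 0.66 = 36.3
Step 5: A = 36.3 t/(ha*yr)

36.3


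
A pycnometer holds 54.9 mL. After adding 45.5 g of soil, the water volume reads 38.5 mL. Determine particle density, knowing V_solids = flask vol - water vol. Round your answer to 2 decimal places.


Step 1: Volume of solids = flask volume - water volume with soil
Step 2: V_solids = 54.9 - 38.5 = 16.4 mL
Step 3: Particle density = mass / V_solids = 45.5 / 16.4 = 2.77 g/cm^3

2.77


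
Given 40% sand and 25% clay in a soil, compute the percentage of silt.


Step 1: sand + silt + clay = 100%
Step 2: silt = 100 - sand - clay
Step 3: silt = 100 - 40 - 25
Step 4: silt = 35%

35


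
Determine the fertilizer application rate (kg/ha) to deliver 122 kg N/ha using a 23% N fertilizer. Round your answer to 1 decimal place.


Step 1: Fertilizer rate = target N / (N content / 100)
Step 2: Rate = 122 / (23 / 100)
Step 3: Rate = 122 / 0.23
Step 4: Rate = 530.4 kg/ha

530.4


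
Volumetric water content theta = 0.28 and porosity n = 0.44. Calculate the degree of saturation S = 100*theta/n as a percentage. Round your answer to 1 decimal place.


Step 1: S = 100 * theta_v / n
Step 2: S = 100 * 0.28 / 0.44
Step 3: S = 63.6%

63.6


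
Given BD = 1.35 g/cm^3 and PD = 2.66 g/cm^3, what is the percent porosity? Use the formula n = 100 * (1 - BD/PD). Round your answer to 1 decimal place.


Step 1: Formula: n = 100 * (1 - BD / PD)
Step 2: n = 100 * (1 - 1.35 / 2.66)
Step 3: n = 100 * (1 - 0.50752)
Step 4: n = 49.2%

49.2


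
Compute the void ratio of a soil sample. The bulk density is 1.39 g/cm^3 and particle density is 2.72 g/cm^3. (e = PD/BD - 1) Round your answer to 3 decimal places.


Step 1: e = PD / BD - 1
Step 2: e = 2.72 / 1.39 - 1
Step 3: e = 1.95683 - 1
Step 4: e = 0.957

0.957


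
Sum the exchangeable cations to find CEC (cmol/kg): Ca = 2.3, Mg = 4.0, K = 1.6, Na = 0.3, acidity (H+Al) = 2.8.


Step 1: CEC = Ca + Mg + K + Na + (H+Al)
Step 2: CEC = 2.3 + 4.0 + 1.6 + 0.3 + 2.8
Step 3: CEC = 11.0 cmol/kg

11.0


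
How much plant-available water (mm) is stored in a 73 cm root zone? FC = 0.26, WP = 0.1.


Step 1: Available water = (FC - WP) * depth * 10
Step 2: AW = (0.26 - 0.1) * 73 * 10
Step 3: AW = 0.16 * 73 * 10
Step 4: AW = 116.8 mm

116.8


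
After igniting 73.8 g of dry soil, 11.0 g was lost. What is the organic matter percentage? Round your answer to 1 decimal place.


Step 1: OM% = 100 * LOI / sample mass
Step 2: OM = 100 * 11.0 / 73.8
Step 3: OM = 14.9%

14.9


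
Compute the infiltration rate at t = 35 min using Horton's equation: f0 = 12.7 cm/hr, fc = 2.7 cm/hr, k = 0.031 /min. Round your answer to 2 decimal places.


Step 1: f = fc + (f0 - fc) * exp(-k * t)
Step 2: exp(-0.031 * 35) = 0.337902
Step 3: f = 2.7 + (12.7 - 2.7) * 0.337902
Step 4: f = 2.7 + 10.0 * 0.337902
Step 5: f = 6.08 cm/hr

6.08


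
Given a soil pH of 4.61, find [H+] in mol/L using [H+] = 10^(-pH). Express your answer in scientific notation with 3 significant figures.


Step 1: [H+] = 10^(-pH)
Step 2: [H+] = 10^(-4.61)
Step 3: [H+] = 2.45e-05 mol/L

2.45e-05


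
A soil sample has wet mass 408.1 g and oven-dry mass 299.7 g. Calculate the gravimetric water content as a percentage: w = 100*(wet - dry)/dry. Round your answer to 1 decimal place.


Step 1: Water mass = wet - dry = 408.1 - 299.7 = 108.4 g
Step 2: w = 100 * water mass / dry mass
Step 3: w = 100 * 108.4 / 299.7 = 36.2%

36.2


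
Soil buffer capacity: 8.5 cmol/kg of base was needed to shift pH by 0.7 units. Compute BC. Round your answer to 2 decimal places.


Step 1: BC = change in base / change in pH
Step 2: BC = 8.5 / 0.7
Step 3: BC = 12.14 cmol/(kg*pH unit)

12.14


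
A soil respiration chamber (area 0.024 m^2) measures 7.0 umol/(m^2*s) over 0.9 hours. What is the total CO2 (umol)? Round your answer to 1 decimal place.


Step 1: Convert time to seconds: 0.9 hr * 3600 = 3240.0 s
Step 2: Total = flux * area * time_s
Step 3: Total = 7.0 * 0.024 * 3240.0
Step 4: Total = 544.3 umol

544.3


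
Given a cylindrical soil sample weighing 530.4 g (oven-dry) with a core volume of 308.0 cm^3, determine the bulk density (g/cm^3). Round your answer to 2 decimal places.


Step 1: Identify the formula: BD = dry mass / volume
Step 2: Substitute values: BD = 530.4 / 308.0
Step 3: BD = 1.72 g/cm^3

1.72


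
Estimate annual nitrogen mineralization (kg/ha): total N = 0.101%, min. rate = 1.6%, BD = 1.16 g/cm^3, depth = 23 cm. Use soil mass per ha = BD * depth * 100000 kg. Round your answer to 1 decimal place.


Step 1: Soil mass per ha = BD * depth * 100000 = 1.16 * 23 * 100000 = 2668000 kg
Step 2: Total N pool = soil mass * N%/100 = 2668000 * 0.101/100 = 2694.68 kg/ha
Step 3: N mineralized = N pool * rate%/100 = 2694.68 * 1.6/100 = 43.1 kg/ha/yr

43.1


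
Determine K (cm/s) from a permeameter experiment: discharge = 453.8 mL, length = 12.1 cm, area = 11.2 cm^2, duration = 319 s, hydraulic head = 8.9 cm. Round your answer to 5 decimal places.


Step 1: K = Q * L / (A * t * h)
Step 2: Numerator = 453.8 * 12.1 = 5490.98
Step 3: Denominator = 11.2 * 319 * 8.9 = 31797.92
Step 4: K = 5490.98 / 31797.92 = 0.17268 cm/s

0.17268


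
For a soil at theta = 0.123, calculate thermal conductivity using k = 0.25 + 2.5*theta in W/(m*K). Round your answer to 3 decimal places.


Step 1: k = 0.25 + 2.5 * theta
Step 2: k = 0.25 + 2.5 * 0.123
Step 3: k = 0.25 + 0.308
Step 4: k = 0.558 W/(m*K)

0.558


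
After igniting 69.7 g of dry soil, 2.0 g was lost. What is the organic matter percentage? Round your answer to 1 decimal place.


Step 1: OM% = 100 * LOI / sample mass
Step 2: OM = 100 * 2.0 / 69.7
Step 3: OM = 2.9%

2.9


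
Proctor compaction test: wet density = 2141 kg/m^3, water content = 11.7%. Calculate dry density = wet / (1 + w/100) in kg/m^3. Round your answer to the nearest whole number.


Step 1: Dry density = wet density / (1 + w/100)
Step 2: Dry density = 2141 / (1 + 11.7/100)
Step 3: Dry density = 2141 / 1.117
Step 4: Dry density = 1917 kg/m^3

1917


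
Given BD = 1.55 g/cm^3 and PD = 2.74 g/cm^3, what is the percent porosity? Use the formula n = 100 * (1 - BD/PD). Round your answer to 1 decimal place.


Step 1: Formula: n = 100 * (1 - BD / PD)
Step 2: n = 100 * (1 - 1.55 / 2.74)
Step 3: n = 100 * (1 - 0.56569)
Step 4: n = 43.4%

43.4


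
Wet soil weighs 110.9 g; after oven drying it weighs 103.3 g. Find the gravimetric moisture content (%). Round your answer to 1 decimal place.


Step 1: Water mass = wet - dry = 110.9 - 103.3 = 7.6 g
Step 2: w = 100 * water mass / dry mass
Step 3: w = 100 * 7.6 / 103.3 = 7.4%

7.4


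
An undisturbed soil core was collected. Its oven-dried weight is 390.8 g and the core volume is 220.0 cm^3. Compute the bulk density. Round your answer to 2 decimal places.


Step 1: Identify the formula: BD = dry mass / volume
Step 2: Substitute values: BD = 390.8 / 220.0
Step 3: BD = 1.78 g/cm^3

1.78


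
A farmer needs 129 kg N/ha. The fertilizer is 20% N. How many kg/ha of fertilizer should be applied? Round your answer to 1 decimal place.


Step 1: Fertilizer rate = target N / (N content / 100)
Step 2: Rate = 129 / (20 / 100)
Step 3: Rate = 129 / 0.2
Step 4: Rate = 645.0 kg/ha

645.0


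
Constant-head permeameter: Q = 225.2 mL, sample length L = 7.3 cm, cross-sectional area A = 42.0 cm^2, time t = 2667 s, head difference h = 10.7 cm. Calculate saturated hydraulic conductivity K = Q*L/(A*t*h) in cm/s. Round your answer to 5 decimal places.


Step 1: K = Q * L / (A * t * h)
Step 2: Numerator = 225.2 * 7.3 = 1643.96
Step 3: Denominator = 42.0 * 2667 * 10.7 = 1198549.8
Step 4: K = 1643.96 / 1198549.8 = 0.00137 cm/s

0.00137


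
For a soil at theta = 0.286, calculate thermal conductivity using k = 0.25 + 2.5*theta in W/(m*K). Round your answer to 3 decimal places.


Step 1: k = 0.25 + 2.5 * theta
Step 2: k = 0.25 + 2.5 * 0.286
Step 3: k = 0.25 + 0.715
Step 4: k = 0.965 W/(m*K)

0.965


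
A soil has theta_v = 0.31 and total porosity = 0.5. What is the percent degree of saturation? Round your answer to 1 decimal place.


Step 1: S = 100 * theta_v / n
Step 2: S = 100 * 0.31 / 0.5
Step 3: S = 62.0%

62.0


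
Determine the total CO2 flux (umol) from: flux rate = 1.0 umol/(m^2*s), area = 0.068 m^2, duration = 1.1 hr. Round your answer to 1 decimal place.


Step 1: Convert time to seconds: 1.1 hr * 3600 = 3960.0 s
Step 2: Total = flux * area * time_s
Step 3: Total = 1.0 * 0.068 * 3960.0
Step 4: Total = 269.3 umol

269.3


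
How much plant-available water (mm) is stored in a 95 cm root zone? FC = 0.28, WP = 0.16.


Step 1: Available water = (FC - WP) * depth * 10
Step 2: AW = (0.28 - 0.16) * 95 * 10
Step 3: AW = 0.12 * 95 * 10
Step 4: AW = 114.0 mm

114.0


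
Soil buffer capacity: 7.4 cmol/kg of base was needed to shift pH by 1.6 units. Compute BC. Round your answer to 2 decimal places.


Step 1: BC = change in base / change in pH
Step 2: BC = 7.4 / 1.6
Step 3: BC = 4.63 cmol/(kg*pH unit)

4.63


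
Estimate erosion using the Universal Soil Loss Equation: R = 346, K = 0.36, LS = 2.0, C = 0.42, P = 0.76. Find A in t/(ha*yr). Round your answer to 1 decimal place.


Step 1: A = R * K * LS * C * P
Step 2: R * K = 346 * 0.36 = 124.56
Step 3: (R*K) * LS = 124.56 * 2.0 = 249.12
Step 4: * C * P = 249.12 * 0.42 * 0.76 = 79.5
Step 5: A = 79.5 t/(ha*yr)

79.5


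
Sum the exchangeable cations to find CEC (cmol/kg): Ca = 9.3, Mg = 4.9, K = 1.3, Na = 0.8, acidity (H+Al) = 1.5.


Step 1: CEC = Ca + Mg + K + Na + (H+Al)
Step 2: CEC = 9.3 + 4.9 + 1.3 + 0.8 + 1.5
Step 3: CEC = 17.8 cmol/kg

17.8


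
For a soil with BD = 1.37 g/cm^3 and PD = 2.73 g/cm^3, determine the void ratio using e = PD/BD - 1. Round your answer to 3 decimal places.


Step 1: e = PD / BD - 1
Step 2: e = 2.73 / 1.37 - 1
Step 3: e = 1.9927 - 1
Step 4: e = 0.993

0.993


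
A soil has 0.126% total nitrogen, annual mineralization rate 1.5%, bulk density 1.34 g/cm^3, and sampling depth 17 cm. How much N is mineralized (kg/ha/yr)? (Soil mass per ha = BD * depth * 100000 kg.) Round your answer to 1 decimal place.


Step 1: Soil mass per ha = BD * depth * 100000 = 1.34 * 17 * 100000 = 2278000 kg
Step 2: Total N pool = soil mass * N%/100 = 2278000 * 0.126/100 = 2870.28 kg/ha
Step 3: N mineralized = N pool * rate%/100 = 2870.28 * 1.5/100 = 43.1 kg/ha/yr

43.1


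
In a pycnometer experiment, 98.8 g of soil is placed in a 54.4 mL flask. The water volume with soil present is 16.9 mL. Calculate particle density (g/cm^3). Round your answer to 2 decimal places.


Step 1: Volume of solids = flask volume - water volume with soil
Step 2: V_solids = 54.4 - 16.9 = 37.5 mL
Step 3: Particle density = mass / V_solids = 98.8 / 37.5 = 2.63 g/cm^3

2.63


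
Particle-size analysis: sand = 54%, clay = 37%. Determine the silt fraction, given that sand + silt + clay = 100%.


Step 1: sand + silt + clay = 100%
Step 2: silt = 100 - sand - clay
Step 3: silt = 100 - 54 - 37
Step 4: silt = 9%

9


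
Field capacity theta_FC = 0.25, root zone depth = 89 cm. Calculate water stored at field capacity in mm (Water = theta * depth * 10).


Step 1: Water (mm) = theta_FC * depth (cm) * 10
Step 2: Water = 0.25 * 89 * 10
Step 3: Water = 222.5 mm

222.5


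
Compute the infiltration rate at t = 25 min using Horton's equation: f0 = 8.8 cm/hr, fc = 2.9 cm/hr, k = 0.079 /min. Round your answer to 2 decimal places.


Step 1: f = fc + (f0 - fc) * exp(-k * t)
Step 2: exp(-0.079 * 25) = 0.138761
Step 3: f = 2.9 + (8.8 - 2.9) * 0.138761
Step 4: f = 2.9 + 5.9 * 0.138761
Step 5: f = 3.72 cm/hr

3.72


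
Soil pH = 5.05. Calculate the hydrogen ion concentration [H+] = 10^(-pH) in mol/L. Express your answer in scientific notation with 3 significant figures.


Step 1: [H+] = 10^(-pH)
Step 2: [H+] = 10^(-5.05)
Step 3: [H+] = 8.91e-06 mol/L

8.91e-06


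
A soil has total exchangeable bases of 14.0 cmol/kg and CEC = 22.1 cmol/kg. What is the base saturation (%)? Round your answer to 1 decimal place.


Step 1: BS = 100 * (sum of bases) / CEC
Step 2: BS = 100 * 14.0 / 22.1
Step 3: BS = 63.3%

63.3


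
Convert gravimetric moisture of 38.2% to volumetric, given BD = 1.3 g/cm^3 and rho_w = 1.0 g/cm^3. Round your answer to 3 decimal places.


Step 1: theta = (w / 100) * BD / rho_w
Step 2: theta = (38.2 / 100) * 1.3 / 1.0
Step 3: theta = 0.382 * 1.3
Step 4: theta = 0.497

0.497


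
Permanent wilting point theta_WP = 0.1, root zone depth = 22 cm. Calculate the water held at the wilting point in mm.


Step 1: Water (mm) = theta_WP * depth * 10
Step 2: Water = 0.1 * 22 * 10
Step 3: Water = 22.0 mm

22.0


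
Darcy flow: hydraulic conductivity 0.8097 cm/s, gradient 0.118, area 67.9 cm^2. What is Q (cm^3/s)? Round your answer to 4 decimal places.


Step 1: Apply Darcy's law: Q = K * i * A
Step 2: Q = 0.8097 * 0.118 * 67.9
Step 3: Q = 6.4875 cm^3/s

6.4875


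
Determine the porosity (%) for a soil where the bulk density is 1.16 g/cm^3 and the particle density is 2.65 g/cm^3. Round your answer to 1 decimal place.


Step 1: Formula: n = 100 * (1 - BD / PD)
Step 2: n = 100 * (1 - 1.16 / 2.65)
Step 3: n = 100 * (1 - 0.43774)
Step 4: n = 56.2%

56.2


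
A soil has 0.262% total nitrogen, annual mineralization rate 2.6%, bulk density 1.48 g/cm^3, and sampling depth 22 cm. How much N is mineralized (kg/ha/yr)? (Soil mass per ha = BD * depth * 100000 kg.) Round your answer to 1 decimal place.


Step 1: Soil mass per ha = BD * depth * 100000 = 1.48 * 22 * 100000 = 3256000 kg
Step 2: Total N pool = soil mass * N%/100 = 3256000 * 0.262/100 = 8530.72 kg/ha
Step 3: N mineralized = N pool * rate%/100 = 8530.72 * 2.6/100 = 221.8 kg/ha/yr

221.8


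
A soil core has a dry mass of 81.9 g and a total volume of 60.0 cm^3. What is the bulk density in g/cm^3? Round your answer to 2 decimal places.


Step 1: Identify the formula: BD = dry mass / volume
Step 2: Substitute values: BD = 81.9 / 60.0
Step 3: BD = 1.37 g/cm^3

1.37


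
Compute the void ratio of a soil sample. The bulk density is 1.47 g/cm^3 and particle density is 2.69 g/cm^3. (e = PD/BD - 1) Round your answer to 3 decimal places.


Step 1: e = PD / BD - 1
Step 2: e = 2.69 / 1.47 - 1
Step 3: e = 1.82993 - 1
Step 4: e = 0.83

0.83


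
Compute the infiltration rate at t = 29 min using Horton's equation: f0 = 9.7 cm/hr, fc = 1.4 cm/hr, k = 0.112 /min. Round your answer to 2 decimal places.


Step 1: f = fc + (f0 - fc) * exp(-k * t)
Step 2: exp(-0.112 * 29) = 0.038852
Step 3: f = 1.4 + (9.7 - 1.4) * 0.038852
Step 4: f = 1.4 + 8.3 * 0.038852
Step 5: f = 1.72 cm/hr

1.72


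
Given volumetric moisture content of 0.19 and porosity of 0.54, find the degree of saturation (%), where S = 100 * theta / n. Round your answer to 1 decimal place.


Step 1: S = 100 * theta_v / n
Step 2: S = 100 * 0.19 / 0.54
Step 3: S = 35.2%

35.2


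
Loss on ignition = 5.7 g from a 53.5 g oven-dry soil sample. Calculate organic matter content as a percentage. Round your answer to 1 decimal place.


Step 1: OM% = 100 * LOI / sample mass
Step 2: OM = 100 * 5.7 / 53.5
Step 3: OM = 10.7%

10.7


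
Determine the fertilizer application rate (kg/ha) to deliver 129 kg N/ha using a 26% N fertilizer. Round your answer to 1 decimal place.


Step 1: Fertilizer rate = target N / (N content / 100)
Step 2: Rate = 129 / (26 / 100)
Step 3: Rate = 129 / 0.26
Step 4: Rate = 496.2 kg/ha

496.2


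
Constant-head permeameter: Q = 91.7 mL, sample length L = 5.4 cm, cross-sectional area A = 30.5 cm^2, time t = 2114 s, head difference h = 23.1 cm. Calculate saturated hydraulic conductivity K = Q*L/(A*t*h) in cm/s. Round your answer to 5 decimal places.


Step 1: K = Q * L / (A * t * h)
Step 2: Numerator = 91.7 * 5.4 = 495.18
Step 3: Denominator = 30.5 * 2114 * 23.1 = 1489418.7
Step 4: K = 495.18 / 1489418.7 = 0.00033 cm/s

0.00033


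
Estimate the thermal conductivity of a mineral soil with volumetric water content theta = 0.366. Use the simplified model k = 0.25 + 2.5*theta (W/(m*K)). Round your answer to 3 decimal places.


Step 1: k = 0.25 + 2.5 * theta
Step 2: k = 0.25 + 2.5 * 0.366
Step 3: k = 0.25 + 0.915
Step 4: k = 1.165 W/(m*K)

1.165


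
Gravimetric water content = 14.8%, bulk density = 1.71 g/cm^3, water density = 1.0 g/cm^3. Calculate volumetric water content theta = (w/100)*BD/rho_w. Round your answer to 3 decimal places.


Step 1: theta = (w / 100) * BD / rho_w
Step 2: theta = (14.8 / 100) * 1.71 / 1.0
Step 3: theta = 0.148 * 1.71
Step 4: theta = 0.253

0.253


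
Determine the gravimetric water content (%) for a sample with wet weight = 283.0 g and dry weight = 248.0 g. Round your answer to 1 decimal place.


Step 1: Water mass = wet - dry = 283.0 - 248.0 = 35.0 g
Step 2: w = 100 * water mass / dry mass
Step 3: w = 100 * 35.0 / 248.0 = 14.1%

14.1


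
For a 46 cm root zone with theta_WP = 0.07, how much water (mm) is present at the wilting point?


Step 1: Water (mm) = theta_WP * depth * 10
Step 2: Water = 0.07 * 46 * 10
Step 3: Water = 32.2 mm

32.2


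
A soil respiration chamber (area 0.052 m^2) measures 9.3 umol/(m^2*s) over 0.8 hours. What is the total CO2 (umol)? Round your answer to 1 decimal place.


Step 1: Convert time to seconds: 0.8 hr * 3600 = 2880.0 s
Step 2: Total = flux * area * time_s
Step 3: Total = 9.3 * 0.052 * 2880.0
Step 4: Total = 1392.8 umol

1392.8


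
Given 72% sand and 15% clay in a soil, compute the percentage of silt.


Step 1: sand + silt + clay = 100%
Step 2: silt = 100 - sand - clay
Step 3: silt = 100 - 72 - 15
Step 4: silt = 13%

13


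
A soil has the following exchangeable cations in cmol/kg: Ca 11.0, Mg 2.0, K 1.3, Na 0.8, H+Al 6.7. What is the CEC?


Step 1: CEC = Ca + Mg + K + Na + (H+Al)
Step 2: CEC = 11.0 + 2.0 + 1.3 + 0.8 + 6.7
Step 3: CEC = 21.8 cmol/kg

21.8
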